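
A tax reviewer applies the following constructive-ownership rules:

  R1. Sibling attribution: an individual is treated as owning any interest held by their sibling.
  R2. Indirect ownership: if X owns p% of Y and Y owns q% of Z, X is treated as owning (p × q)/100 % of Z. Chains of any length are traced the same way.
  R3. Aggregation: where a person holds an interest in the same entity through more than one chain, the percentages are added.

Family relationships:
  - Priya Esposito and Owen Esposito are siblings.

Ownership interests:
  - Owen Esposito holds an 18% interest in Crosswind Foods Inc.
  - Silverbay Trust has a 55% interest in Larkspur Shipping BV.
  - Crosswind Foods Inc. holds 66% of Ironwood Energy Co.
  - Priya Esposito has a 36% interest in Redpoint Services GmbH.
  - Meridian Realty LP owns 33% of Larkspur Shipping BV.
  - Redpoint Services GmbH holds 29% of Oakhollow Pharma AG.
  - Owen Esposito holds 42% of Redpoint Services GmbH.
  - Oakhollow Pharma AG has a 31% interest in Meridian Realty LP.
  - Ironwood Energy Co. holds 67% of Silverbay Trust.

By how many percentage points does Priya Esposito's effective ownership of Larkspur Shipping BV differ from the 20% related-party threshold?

13.308194

By sibling attribution (R1), Priya Esposito is treated as also owning Owen Esposito's interest in Redpoint Services GmbH, giving 36% + 42% = 78%.
By sibling attribution (R1), Priya Esposito is treated as owning Owen Esposito's 18% interest in Crosswind Foods Inc.
Chain via Redpoint Services GmbH → Oakhollow Pharma AG → Meridian Realty LP (R2): 78% × 29% × 31% × 33% = 2.314026% of Larkspur Shipping BV.
Chain via Crosswind Foods Inc. → Ironwood Energy Co. → Silverbay Trust (R2): 18% × 66% × 67% × 55% = 4.37778% of Larkspur Shipping BV.
Aggregating (R3): 2.314026% + 4.37778% = 6.691806%.
6.691806% falls short of the 20% threshold by 13.308194 percentage points.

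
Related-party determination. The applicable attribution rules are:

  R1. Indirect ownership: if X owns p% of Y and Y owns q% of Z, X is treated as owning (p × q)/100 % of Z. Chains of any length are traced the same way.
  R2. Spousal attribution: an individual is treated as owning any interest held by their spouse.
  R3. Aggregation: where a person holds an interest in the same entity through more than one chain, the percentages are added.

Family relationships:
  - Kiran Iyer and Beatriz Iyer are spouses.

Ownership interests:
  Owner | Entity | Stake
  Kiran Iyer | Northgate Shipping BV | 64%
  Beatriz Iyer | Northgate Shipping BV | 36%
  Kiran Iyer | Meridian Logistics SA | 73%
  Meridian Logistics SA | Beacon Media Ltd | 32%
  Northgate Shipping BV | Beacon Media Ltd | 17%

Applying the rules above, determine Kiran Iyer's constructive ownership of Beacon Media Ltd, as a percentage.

By spousal attribution (R2), Kiran Iyer is treated as also owning Beatriz Iyer's interest in Northgate Shipping BV, giving 64% + 36% = 100%.
Chain via Meridian Logistics SA (R1): 73% × 32% = 23.36% of Beacon Media Ltd.
Chain via Northgate Shipping BV (R1): 100% × 17% = 17% of Beacon Media Ltd.
Aggregating (R3): 23.36% + 17% = 40.36%.

40.36%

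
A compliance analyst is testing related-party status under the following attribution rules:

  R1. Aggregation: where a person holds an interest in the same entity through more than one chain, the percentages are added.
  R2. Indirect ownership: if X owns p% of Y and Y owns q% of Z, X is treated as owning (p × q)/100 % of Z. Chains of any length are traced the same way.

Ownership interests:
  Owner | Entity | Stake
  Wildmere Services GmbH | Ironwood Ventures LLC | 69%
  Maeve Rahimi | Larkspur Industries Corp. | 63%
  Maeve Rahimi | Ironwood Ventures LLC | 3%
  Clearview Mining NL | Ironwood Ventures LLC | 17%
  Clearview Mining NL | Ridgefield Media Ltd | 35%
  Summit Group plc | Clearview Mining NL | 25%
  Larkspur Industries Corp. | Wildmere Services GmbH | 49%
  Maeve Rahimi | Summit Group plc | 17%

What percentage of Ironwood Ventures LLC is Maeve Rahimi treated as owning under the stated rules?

Chain via Larkspur Industries Corp. → Wildmere Services GmbH (R2): 63% × 49% × 69% = 21.3003% of Ironwood Ventures LLC.
Chain via Summit Group plc → Clearview Mining NL (R2): 17% × 25% × 17% = 0.7225% of Ironwood Ventures LLC.
Direct interest in Ironwood Ventures LLC: 3%.
Aggregating (R1): 21.3003% + 0.7225% + 3% = 25.0228%.

25.0228%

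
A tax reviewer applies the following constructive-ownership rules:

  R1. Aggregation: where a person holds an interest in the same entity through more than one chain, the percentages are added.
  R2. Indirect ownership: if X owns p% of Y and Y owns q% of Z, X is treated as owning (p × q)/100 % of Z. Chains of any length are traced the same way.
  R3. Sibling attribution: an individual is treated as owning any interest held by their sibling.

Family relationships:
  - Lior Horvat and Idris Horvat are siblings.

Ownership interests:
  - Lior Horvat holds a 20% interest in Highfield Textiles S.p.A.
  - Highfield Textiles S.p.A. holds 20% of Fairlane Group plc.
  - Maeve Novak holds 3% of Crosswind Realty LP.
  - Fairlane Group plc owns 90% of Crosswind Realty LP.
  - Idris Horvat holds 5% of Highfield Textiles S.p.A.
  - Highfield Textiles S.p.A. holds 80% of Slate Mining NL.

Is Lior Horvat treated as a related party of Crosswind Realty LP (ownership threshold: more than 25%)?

No

By sibling attribution (R3), Lior Horvat is treated as also owning Idris Horvat's interest in Highfield Textiles S.p.A, giving 20% + 5% = 25%.
Chain via Highfield Textiles S.p.A. → Fairlane Group plc (R2): 25% × 20% × 90% = 4.5% of Crosswind Realty LP.
4.5% does not exceed the 25% threshold, so Lior is not a related party to Crosswind Realty LP.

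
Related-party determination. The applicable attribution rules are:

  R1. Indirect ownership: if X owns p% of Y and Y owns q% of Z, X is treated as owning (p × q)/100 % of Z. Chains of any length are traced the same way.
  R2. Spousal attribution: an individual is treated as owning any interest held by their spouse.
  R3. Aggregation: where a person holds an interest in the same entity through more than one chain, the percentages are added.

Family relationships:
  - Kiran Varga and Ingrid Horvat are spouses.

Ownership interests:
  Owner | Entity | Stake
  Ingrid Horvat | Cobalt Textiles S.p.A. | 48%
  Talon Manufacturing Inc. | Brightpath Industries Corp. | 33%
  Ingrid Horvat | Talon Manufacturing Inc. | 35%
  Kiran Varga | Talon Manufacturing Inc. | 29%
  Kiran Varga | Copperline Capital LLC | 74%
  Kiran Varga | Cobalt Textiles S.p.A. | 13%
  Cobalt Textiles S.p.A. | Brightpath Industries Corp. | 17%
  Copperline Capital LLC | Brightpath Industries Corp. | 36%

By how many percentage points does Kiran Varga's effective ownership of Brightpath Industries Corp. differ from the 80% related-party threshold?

By spousal attribution (R2), Kiran Varga is treated as also owning Ingrid Horvat's interest in Talon Manufacturing Inc, giving 29% + 35% = 64%.
By spousal attribution (R2), Kiran Varga is treated as also owning Ingrid Horvat's interest in Cobalt Textiles S.p.A, giving 13% + 48% = 61%.
Chain via Talon Manufacturing Inc. (R1): 64% × 33% = 21.12% of Brightpath Industries Corp.
Chain via Copperline Capital LLC (R1): 74% × 36% = 26.64% of Brightpath Industries Corp.
Chain via Cobalt Textiles S.p.A. (R1): 61% × 17% = 10.37% of Brightpath Industries Corp.
Aggregating (R3): 21.12% + 26.64% + 10.37% = 58.13%.
58.13% falls short of the 80% threshold by 21.87 percentage points.

21.87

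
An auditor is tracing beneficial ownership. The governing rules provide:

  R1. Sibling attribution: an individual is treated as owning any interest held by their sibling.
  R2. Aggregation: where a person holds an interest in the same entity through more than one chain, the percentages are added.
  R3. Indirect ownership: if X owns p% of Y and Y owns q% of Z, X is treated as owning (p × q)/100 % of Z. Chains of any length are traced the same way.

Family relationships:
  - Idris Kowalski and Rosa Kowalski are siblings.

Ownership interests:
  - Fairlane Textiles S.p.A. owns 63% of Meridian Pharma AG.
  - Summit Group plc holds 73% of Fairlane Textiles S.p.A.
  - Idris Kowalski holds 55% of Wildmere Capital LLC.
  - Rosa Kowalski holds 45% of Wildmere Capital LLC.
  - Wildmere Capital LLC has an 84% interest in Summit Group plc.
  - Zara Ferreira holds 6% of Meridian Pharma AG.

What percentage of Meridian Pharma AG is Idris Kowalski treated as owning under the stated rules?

38.6316%

By sibling attribution (R1), Idris Kowalski is treated as also owning Rosa Kowalski's interest in Wildmere Capital LLC, giving 55% + 45% = 100%.
Chain via Wildmere Capital LLC → Summit Group plc → Fairlane Textiles S.p.A. (R3): 100% × 84% × 73% × 63% = 38.6316% of Meridian Pharma AG.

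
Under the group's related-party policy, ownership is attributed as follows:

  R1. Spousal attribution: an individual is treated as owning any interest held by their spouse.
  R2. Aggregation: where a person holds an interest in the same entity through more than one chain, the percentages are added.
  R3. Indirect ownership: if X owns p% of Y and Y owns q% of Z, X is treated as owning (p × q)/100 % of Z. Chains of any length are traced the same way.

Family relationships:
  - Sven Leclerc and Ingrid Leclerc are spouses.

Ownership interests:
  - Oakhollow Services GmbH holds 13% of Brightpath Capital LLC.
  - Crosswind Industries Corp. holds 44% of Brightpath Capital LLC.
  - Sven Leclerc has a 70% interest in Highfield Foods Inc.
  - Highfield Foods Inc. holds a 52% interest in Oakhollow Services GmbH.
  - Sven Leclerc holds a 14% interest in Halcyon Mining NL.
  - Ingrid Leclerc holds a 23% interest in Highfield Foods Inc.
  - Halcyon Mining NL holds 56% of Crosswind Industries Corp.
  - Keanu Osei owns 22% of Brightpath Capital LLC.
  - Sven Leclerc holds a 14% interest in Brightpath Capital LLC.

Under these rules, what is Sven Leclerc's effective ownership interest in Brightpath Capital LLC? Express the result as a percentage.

By spousal attribution (R1), Sven Leclerc is treated as also owning Ingrid Leclerc's interest in Highfield Foods Inc, giving 70% + 23% = 93%.
Chain via Highfield Foods Inc. → Oakhollow Services GmbH (R3): 93% × 52% × 13% = 6.2868% of Brightpath Capital LLC.
Chain via Halcyon Mining NL → Crosswind Industries Corp. (R3): 14% × 56% × 44% = 3.4496% of Brightpath Capital LLC.
Direct interest in Brightpath Capital LLC: 14%.
Aggregating (R2): 6.2868% + 3.4496% + 14% = 23.7364%.

23.7364%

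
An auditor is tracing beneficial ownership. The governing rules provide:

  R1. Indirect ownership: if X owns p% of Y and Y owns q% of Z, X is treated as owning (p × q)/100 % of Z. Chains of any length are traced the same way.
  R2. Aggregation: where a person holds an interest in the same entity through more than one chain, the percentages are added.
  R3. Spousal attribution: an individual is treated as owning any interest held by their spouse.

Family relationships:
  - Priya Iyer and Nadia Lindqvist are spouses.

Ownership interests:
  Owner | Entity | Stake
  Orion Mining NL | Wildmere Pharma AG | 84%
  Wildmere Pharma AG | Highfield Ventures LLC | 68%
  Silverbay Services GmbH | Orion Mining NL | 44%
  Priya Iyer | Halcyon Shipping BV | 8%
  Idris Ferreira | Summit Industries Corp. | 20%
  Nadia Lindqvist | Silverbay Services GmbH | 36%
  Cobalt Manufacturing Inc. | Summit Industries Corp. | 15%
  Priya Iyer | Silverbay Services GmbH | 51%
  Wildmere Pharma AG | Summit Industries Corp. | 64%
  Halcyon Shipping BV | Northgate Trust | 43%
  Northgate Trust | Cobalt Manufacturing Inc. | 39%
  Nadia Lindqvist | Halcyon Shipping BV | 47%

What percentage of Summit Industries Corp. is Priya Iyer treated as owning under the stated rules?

By spousal attribution (R3), Priya Iyer is treated as also owning Nadia Lindqvist's interest in Halcyon Shipping BV, giving 8% + 47% = 55%.
By spousal attribution (R3), Priya Iyer is treated as also owning Nadia Lindqvist's interest in Silverbay Services GmbH, giving 51% + 36% = 87%.
Chain via Halcyon Shipping BV → Northgate Trust → Cobalt Manufacturing Inc. (R1): 55% × 43% × 39% × 15% = 1.383525% of Summit Industries Corp.
Chain via Silverbay Services GmbH → Orion Mining NL → Wildmere Pharma AG (R1): 87% × 44% × 84% × 64% = 20.579328% of Summit Industries Corp.
Aggregating (R2): 1.383525% + 20.579328% = 21.962853%.

21.962853%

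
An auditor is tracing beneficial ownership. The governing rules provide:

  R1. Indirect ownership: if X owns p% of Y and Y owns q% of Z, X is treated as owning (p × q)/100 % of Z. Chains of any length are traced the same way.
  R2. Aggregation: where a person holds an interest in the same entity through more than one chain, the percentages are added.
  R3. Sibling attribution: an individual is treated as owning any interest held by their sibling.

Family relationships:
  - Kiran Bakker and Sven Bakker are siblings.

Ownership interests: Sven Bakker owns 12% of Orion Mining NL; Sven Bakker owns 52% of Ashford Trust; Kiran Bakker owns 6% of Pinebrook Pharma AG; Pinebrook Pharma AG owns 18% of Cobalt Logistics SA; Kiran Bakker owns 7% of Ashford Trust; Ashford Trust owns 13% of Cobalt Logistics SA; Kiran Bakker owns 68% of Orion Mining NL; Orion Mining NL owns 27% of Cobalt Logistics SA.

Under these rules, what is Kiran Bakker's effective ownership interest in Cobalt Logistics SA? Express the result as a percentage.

30.35%

By sibling attribution (R3), Kiran Bakker is treated as also owning Sven Bakker's interest in Ashford Trust, giving 7% + 52% = 59%.
By sibling attribution (R3), Kiran Bakker is treated as also owning Sven Bakker's interest in Orion Mining NL, giving 68% + 12% = 80%.
Chain via Ashford Trust (R1): 59% × 13% = 7.67% of Cobalt Logistics SA.
Chain via Orion Mining NL (R1): 80% × 27% = 21.6% of Cobalt Logistics SA.
Chain via Pinebrook Pharma AG (R1): 6% × 18% = 1.08% of Cobalt Logistics SA.
Aggregating (R2): 7.67% + 21.6% + 1.08% = 30.35%.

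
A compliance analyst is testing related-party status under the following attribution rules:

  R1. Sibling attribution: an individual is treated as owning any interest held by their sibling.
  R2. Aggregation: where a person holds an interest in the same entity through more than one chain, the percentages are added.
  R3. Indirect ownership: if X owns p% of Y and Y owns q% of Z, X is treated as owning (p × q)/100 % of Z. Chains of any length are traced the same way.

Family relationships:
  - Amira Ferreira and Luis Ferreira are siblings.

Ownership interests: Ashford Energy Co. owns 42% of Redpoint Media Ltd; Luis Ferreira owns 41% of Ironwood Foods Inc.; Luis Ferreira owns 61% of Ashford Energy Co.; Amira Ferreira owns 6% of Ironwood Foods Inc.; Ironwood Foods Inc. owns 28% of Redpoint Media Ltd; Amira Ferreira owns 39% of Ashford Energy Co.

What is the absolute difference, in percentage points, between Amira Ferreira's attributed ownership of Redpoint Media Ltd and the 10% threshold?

By sibling attribution (R1), Amira Ferreira is treated as also owning Luis Ferreira's interest in Ironwood Foods Inc, giving 6% + 41% = 47%.
By sibling attribution (R1), Amira Ferreira is treated as also owning Luis Ferreira's interest in Ashford Energy Co, giving 39% + 61% = 100%.
Chain via Ironwood Foods Inc. (R3): 47% × 28% = 13.16% of Redpoint Media Ltd.
Chain via Ashford Energy Co. (R3): 100% × 42% = 42% of Redpoint Media Ltd.
Aggregating (R2): 13.16% + 42% = 55.16%.
55.16% exceeds the 10% threshold by 45.16 percentage points.

45.16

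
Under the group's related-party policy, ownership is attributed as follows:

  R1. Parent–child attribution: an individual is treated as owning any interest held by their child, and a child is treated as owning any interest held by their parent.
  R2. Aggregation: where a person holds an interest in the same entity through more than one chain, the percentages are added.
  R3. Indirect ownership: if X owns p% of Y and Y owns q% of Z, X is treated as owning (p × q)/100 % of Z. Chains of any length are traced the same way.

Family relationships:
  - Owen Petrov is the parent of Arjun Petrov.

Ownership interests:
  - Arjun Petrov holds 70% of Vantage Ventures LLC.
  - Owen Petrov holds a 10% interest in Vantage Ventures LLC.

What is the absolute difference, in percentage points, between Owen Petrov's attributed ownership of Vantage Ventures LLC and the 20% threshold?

60

By parent–child attribution (R1), Owen Petrov is treated as also owning Arjun Petrov's interest in Vantage Ventures LLC, giving 10% + 70% = 80%.
Direct interest in Vantage Ventures LLC: 80%.
80% exceeds the 20% threshold by 60 percentage points.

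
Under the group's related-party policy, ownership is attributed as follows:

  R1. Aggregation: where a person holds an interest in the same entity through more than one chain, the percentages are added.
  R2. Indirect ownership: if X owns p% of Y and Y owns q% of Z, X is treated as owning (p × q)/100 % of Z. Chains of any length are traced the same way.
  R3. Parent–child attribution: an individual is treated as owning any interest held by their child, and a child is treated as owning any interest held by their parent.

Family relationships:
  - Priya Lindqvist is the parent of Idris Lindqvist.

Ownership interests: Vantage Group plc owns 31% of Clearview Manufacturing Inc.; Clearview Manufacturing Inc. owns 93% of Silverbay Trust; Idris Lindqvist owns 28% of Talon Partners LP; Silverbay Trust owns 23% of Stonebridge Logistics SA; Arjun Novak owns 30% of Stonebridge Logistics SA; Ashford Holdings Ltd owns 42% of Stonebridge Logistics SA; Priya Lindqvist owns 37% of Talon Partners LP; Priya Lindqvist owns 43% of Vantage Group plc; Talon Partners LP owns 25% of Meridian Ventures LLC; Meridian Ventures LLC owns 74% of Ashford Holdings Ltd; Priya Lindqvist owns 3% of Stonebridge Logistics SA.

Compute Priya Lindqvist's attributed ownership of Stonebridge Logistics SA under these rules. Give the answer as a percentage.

By parent–child attribution (R3), Priya Lindqvist is treated as also owning Idris Lindqvist's interest in Talon Partners LP, giving 37% + 28% = 65%.
Chain via Vantage Group plc → Clearview Manufacturing Inc. → Silverbay Trust (R2): 43% × 31% × 93% × 23% = 2.851287% of Stonebridge Logistics SA.
Chain via Talon Partners LP → Meridian Ventures LLC → Ashford Holdings Ltd (R2): 65% × 25% × 74% × 42% = 5.0505% of Stonebridge Logistics SA.
Direct interest in Stonebridge Logistics SA: 3%.
Aggregating (R1): 2.851287% + 5.0505% + 3% = 10.901787%.

10.901787%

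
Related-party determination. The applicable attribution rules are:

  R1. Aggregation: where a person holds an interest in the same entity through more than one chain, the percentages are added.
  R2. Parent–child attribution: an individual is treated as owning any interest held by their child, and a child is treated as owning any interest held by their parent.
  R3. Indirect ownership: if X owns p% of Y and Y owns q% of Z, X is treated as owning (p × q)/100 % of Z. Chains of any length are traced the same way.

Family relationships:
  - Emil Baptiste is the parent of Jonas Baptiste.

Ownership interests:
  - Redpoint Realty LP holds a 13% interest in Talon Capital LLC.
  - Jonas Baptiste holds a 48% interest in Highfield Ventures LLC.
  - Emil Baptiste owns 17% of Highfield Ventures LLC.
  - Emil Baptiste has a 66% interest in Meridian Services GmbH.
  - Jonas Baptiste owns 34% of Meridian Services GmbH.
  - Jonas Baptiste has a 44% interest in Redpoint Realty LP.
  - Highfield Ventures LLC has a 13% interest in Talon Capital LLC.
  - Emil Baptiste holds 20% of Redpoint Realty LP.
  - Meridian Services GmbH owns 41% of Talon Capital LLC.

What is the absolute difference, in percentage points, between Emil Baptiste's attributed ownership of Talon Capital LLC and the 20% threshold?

By parent–child attribution (R2), Emil Baptiste is treated as also owning Jonas Baptiste's interest in Highfield Ventures LLC, giving 17% + 48% = 65%.
By parent–child attribution (R2), Emil Baptiste is treated as also owning Jonas Baptiste's interest in Redpoint Realty LP, giving 20% + 44% = 64%.
By parent–child attribution (R2), Emil Baptiste is treated as also owning Jonas Baptiste's interest in Meridian Services GmbH, giving 66% + 34% = 100%.
Chain via Highfield Ventures LLC (R3): 65% × 13% = 8.45% of Talon Capital LLC.
Chain via Redpoint Realty LP (R3): 64% × 13% = 8.32% of Talon Capital LLC.
Chain via Meridian Services GmbH (R3): 100% × 41% = 41% of Talon Capital LLC.
Aggregating (R1): 8.45% + 8.32% + 41% = 57.77%.
57.77% exceeds the 20% threshold by 37.77 percentage points.

37.77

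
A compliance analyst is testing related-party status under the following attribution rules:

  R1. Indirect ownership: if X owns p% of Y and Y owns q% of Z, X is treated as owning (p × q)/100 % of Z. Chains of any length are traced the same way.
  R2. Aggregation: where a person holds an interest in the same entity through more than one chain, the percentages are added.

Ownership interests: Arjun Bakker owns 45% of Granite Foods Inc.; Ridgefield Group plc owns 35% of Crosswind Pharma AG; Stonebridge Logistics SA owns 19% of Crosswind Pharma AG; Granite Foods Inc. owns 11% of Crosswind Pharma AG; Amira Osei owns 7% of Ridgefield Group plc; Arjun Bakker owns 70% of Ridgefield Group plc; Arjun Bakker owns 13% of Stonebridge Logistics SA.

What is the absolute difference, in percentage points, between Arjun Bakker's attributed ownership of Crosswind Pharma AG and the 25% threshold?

6.92

Chain via Ridgefield Group plc (R1): 70% × 35% = 24.5% of Crosswind Pharma AG.
Chain via Stonebridge Logistics SA (R1): 13% × 19% = 2.47% of Crosswind Pharma AG.
Chain via Granite Foods Inc. (R1): 45% × 11% = 4.95% of Crosswind Pharma AG.
Aggregating (R2): 24.5% + 2.47% + 4.95% = 31.92%.
31.92% exceeds the 25% threshold by 6.92 percentage points.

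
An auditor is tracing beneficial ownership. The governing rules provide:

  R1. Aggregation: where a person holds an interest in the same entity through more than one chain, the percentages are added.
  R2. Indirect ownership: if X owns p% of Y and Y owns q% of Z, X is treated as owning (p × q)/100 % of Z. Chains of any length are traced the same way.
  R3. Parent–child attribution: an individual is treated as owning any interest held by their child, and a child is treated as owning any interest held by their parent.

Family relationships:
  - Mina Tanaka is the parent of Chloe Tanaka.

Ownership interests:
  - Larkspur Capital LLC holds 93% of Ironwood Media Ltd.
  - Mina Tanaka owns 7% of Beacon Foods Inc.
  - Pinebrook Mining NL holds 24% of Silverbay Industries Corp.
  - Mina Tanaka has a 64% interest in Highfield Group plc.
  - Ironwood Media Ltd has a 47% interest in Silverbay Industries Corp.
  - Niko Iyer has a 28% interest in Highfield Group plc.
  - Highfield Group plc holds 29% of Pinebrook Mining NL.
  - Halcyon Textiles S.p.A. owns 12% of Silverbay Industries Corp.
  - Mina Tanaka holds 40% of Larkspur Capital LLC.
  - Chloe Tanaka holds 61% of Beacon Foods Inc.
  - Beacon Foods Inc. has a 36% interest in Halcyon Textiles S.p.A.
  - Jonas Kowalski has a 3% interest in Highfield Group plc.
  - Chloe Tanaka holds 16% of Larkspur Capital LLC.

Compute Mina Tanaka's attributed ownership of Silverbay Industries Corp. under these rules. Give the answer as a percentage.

By parent–child attribution (R3), Mina Tanaka is treated as also owning Chloe Tanaka's interest in Larkspur Capital LLC, giving 40% + 16% = 56%.
By parent–child attribution (R3), Mina Tanaka is treated as also owning Chloe Tanaka's interest in Beacon Foods Inc, giving 7% + 61% = 68%.
Chain via Larkspur Capital LLC → Ironwood Media Ltd (R2): 56% × 93% × 47% = 24.4776% of Silverbay Industries Corp.
Chain via Beacon Foods Inc. → Halcyon Textiles S.p.A. (R2): 68% × 36% × 12% = 2.9376% of Silverbay Industries Corp.
Chain via Highfield Group plc → Pinebrook Mining NL (R2): 64% × 29% × 24% = 4.4544% of Silverbay Industries Corp.
Aggregating (R1): 24.4776% + 2.9376% + 4.4544% = 31.8696%.

31.8696%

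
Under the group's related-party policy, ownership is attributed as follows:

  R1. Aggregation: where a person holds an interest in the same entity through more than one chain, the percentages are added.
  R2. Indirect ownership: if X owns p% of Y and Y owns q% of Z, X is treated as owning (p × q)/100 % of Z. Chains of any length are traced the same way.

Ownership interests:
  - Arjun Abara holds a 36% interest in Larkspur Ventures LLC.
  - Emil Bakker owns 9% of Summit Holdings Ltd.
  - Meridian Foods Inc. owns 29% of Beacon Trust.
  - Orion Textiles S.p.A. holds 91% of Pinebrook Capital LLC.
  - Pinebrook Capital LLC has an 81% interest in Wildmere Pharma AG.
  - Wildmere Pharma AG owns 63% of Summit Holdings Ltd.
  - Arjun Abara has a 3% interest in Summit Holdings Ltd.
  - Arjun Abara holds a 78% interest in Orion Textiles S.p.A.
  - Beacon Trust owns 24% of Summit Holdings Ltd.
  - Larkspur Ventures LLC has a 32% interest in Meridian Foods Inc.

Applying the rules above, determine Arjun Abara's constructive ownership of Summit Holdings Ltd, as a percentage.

Chain via Orion Textiles S.p.A. → Pinebrook Capital LLC → Wildmere Pharma AG (R2): 78% × 91% × 81% × 63% = 36.221094% of Summit Holdings Ltd.
Chain via Larkspur Ventures LLC → Meridian Foods Inc. → Beacon Trust (R2): 36% × 32% × 29% × 24% = 0.801792% of Summit Holdings Ltd.
Direct interest in Summit Holdings Ltd: 3%.
Aggregating (R1): 36.221094% + 0.801792% + 3% = 40.022886%.

40.022886%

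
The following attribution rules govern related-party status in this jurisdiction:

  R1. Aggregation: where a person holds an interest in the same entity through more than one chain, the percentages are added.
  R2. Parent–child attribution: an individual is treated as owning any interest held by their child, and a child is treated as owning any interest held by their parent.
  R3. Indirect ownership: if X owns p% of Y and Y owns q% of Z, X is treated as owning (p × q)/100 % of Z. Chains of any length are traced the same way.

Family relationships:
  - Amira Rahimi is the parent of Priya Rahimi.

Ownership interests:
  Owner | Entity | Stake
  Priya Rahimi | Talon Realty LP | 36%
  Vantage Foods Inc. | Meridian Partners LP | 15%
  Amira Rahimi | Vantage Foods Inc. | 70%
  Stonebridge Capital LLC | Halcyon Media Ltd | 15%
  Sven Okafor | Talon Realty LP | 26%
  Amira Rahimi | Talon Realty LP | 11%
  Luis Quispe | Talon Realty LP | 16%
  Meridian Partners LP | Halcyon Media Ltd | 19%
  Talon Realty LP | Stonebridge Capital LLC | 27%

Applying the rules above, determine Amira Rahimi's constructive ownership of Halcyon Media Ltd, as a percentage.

By parent–child attribution (R2), Amira Rahimi is treated as also owning Priya Rahimi's interest in Talon Realty LP, giving 11% + 36% = 47%.
Chain via Talon Realty LP → Stonebridge Capital LLC (R3): 47% × 27% × 15% = 1.9035% of Halcyon Media Ltd.
Chain via Vantage Foods Inc. → Meridian Partners LP (R3): 70% × 15% × 19% = 1.995% of Halcyon Media Ltd.
Aggregating (R1): 1.9035% + 1.995% = 3.8985%.

3.8985%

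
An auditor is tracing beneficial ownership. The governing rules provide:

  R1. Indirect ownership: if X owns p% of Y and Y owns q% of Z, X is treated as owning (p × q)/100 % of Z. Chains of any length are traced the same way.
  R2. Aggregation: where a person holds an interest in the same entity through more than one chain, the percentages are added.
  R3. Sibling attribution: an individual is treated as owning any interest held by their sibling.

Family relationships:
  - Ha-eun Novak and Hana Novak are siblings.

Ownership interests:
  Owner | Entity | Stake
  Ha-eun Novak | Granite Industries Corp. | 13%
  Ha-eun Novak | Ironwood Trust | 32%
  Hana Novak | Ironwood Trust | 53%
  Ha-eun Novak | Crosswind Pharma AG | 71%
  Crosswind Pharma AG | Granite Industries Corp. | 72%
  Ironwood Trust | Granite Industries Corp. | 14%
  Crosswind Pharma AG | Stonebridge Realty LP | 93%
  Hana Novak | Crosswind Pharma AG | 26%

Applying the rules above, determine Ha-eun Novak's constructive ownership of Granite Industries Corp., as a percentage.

By sibling attribution (R3), Ha-eun Novak is treated as also owning Hana Novak's interest in Crosswind Pharma AG, giving 71% + 26% = 97%.
By sibling attribution (R3), Ha-eun Novak is treated as also owning Hana Novak's interest in Ironwood Trust, giving 32% + 53% = 85%.
Chain via Crosswind Pharma AG (R1): 97% × 72% = 69.84% of Granite Industries Corp.
Chain via Ironwood Trust (R1): 85% × 14% = 11.9% of Granite Industries Corp.
Direct interest in Granite Industries Corp: 13%.
Aggregating (R2): 69.84% + 11.9% + 13% = 94.74%.

94.74%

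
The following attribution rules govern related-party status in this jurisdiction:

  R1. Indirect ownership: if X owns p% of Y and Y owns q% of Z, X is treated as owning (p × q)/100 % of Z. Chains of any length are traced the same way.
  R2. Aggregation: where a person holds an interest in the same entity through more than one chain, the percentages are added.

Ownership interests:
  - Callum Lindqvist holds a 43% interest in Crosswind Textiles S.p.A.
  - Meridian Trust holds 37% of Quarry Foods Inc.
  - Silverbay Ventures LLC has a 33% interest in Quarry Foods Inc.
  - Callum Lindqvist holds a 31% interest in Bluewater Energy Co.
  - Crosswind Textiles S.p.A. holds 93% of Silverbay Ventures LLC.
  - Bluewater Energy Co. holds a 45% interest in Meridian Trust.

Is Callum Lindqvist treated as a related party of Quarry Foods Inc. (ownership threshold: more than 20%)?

Chain via Bluewater Energy Co. → Meridian Trust (R1): 31% × 45% × 37% = 5.1615% of Quarry Foods Inc.
Chain via Crosswind Textiles S.p.A. → Silverbay Ventures LLC (R1): 43% × 93% × 33% = 13.1967% of Quarry Foods Inc.
Aggregating (R2): 5.1615% + 13.1967% = 18.3582%.
18.3582% does not exceed the 20% threshold, so Callum is not a related party to Quarry Foods Inc.

No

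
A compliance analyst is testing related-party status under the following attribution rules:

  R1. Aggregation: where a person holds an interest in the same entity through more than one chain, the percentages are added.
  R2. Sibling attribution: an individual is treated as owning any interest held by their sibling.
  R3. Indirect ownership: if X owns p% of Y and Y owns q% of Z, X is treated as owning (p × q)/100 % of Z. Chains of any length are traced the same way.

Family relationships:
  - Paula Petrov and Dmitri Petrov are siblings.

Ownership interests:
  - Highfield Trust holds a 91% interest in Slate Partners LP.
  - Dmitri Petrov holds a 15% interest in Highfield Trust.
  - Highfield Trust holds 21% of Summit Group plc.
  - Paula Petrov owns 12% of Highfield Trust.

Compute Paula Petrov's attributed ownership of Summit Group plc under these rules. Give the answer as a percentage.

By sibling attribution (R2), Paula Petrov is treated as also owning Dmitri Petrov's interest in Highfield Trust, giving 12% + 15% = 27%.
Chain via Highfield Trust (R3): 27% × 21% = 5.67% of Summit Group plc.

5.67%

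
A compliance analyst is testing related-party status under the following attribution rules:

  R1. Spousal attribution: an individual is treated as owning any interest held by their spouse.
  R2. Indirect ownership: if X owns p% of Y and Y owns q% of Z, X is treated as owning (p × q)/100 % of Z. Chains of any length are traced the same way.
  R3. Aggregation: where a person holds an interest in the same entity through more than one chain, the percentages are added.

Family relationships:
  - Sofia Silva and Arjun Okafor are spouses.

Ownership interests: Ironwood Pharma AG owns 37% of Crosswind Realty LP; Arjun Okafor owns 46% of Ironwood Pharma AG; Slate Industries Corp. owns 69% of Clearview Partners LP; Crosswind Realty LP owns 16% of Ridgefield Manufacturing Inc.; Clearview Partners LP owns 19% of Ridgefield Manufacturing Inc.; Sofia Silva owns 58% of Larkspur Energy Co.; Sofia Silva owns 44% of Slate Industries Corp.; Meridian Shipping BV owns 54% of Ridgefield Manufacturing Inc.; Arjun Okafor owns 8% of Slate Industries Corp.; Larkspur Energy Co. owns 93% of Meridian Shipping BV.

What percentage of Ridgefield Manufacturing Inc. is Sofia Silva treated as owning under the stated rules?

38.668%

By spousal attribution (R1), Sofia Silva is treated as also owning Arjun Okafor's interest in Slate Industries Corp, giving 44% + 8% = 52%.
By spousal attribution (R1), Sofia Silva is treated as owning Arjun Okafor's 46% interest in Ironwood Pharma AG.
Chain via Larkspur Energy Co. → Meridian Shipping BV (R2): 58% × 93% × 54% = 29.1276% of Ridgefield Manufacturing Inc.
Chain via Slate Industries Corp. → Clearview Partners LP (R2): 52% × 69% × 19% = 6.8172% of Ridgefield Manufacturing Inc.
Chain via Ironwood Pharma AG → Crosswind Realty LP (R2): 46% × 37% × 16% = 2.7232% of Ridgefield Manufacturing Inc.
Aggregating (R3): 29.1276% + 6.8172% + 2.7232% = 38.668%.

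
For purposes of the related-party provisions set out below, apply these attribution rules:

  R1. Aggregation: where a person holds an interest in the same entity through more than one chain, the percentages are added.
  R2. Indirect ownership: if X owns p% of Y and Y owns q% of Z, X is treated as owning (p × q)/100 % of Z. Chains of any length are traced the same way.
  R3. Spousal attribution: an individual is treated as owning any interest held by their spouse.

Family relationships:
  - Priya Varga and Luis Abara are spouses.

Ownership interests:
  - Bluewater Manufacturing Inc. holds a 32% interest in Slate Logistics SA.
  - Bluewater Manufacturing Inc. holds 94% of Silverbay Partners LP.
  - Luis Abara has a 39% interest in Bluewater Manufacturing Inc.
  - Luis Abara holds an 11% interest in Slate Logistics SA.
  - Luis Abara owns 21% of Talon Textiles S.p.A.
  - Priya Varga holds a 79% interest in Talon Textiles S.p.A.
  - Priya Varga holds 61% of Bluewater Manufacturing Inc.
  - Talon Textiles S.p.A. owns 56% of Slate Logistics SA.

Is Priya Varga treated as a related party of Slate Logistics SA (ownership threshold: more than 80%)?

Yes

By spousal attribution (R3), Priya Varga is treated as also owning Luis Abara's interest in Talon Textiles S.p.A, giving 79% + 21% = 100%.
By spousal attribution (R3), Priya Varga is treated as also owning Luis Abara's interest in Bluewater Manufacturing Inc, giving 61% + 39% = 100%.
By spousal attribution (R3), Priya Varga is treated as owning Luis Abara's 11% interest in Slate Logistics SA.
Chain via Talon Textiles S.p.A. (R2): 100% × 56% = 56% of Slate Logistics SA.
Chain via Bluewater Manufacturing Inc. (R2): 100% × 32% = 32% of Slate Logistics SA.
Direct interest in Slate Logistics SA: 11%.
Aggregating (R1): 56% + 32% + 11% = 99%.
99% exceeds the 80% threshold, so Priya is a related party to Slate Logistics SA.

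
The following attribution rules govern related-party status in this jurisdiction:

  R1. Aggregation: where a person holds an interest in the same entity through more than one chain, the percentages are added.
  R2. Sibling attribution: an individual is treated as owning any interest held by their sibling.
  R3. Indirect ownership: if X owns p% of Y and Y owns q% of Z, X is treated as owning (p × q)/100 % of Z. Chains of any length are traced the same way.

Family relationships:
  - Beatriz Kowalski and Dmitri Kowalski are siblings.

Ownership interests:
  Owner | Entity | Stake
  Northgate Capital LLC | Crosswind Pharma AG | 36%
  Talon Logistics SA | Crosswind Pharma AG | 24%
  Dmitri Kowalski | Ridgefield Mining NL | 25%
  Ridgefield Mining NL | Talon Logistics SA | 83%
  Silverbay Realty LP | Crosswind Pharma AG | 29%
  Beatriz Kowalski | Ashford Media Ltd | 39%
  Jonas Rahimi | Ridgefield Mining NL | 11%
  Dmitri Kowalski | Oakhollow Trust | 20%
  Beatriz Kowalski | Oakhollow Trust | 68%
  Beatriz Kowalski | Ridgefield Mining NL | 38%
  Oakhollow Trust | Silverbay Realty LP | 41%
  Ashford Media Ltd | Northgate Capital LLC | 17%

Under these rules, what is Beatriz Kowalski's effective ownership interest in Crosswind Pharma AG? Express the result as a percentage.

25.3996%

By sibling attribution (R2), Beatriz Kowalski is treated as also owning Dmitri Kowalski's interest in Oakhollow Trust, giving 68% + 20% = 88%.
By sibling attribution (R2), Beatriz Kowalski is treated as also owning Dmitri Kowalski's interest in Ridgefield Mining NL, giving 38% + 25% = 63%.
Chain via Ashford Media Ltd → Northgate Capital LLC (R3): 39% × 17% × 36% = 2.3868% of Crosswind Pharma AG.
Chain via Oakhollow Trust → Silverbay Realty LP (R3): 88% × 41% × 29% = 10.4632% of Crosswind Pharma AG.
Chain via Ridgefield Mining NL → Talon Logistics SA (R3): 63% × 83% × 24% = 12.5496% of Crosswind Pharma AG.
Aggregating (R1): 2.3868% + 10.4632% + 12.5496% = 25.3996%.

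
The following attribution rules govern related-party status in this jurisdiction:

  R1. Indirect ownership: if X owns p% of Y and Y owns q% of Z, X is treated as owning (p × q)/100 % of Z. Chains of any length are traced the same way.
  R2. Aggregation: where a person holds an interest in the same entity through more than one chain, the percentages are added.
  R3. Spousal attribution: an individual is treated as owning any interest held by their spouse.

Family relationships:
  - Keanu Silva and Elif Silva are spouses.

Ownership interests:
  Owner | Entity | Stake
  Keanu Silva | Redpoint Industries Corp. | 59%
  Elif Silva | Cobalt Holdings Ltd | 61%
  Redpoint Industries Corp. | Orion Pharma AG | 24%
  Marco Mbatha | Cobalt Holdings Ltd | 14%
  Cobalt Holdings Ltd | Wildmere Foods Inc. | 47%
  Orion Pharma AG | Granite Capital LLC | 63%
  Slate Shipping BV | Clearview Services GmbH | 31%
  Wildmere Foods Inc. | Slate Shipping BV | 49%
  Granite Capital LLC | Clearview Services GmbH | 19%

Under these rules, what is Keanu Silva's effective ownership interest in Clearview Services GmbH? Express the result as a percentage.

6.049925%

By spousal attribution (R3), Keanu Silva is treated as owning Elif Silva's 61% interest in Cobalt Holdings Ltd.
Chain via Redpoint Industries Corp. → Orion Pharma AG → Granite Capital LLC (R1): 59% × 24% × 63% × 19% = 1.694952% of Clearview Services GmbH.
Chain via Cobalt Holdings Ltd → Wildmere Foods Inc. → Slate Shipping BV (R1): 61% × 47% × 49% × 31% = 4.354973% of Clearview Services GmbH.
Aggregating (R2): 1.694952% + 4.354973% = 6.049925%.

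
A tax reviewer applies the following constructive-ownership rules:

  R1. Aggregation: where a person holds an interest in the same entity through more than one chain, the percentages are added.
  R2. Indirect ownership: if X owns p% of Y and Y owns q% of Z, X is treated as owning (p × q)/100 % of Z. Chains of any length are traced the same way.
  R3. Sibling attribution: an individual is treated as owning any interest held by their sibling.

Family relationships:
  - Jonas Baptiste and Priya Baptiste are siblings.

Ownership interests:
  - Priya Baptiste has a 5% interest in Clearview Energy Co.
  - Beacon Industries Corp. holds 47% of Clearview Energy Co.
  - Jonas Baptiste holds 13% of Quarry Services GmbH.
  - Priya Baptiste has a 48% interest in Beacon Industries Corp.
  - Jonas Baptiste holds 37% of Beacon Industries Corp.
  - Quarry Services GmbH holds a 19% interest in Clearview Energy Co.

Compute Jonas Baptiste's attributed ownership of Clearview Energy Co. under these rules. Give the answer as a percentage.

By sibling attribution (R3), Jonas Baptiste is treated as also owning Priya Baptiste's interest in Beacon Industries Corp, giving 37% + 48% = 85%.
By sibling attribution (R3), Jonas Baptiste is treated as owning Priya Baptiste's 5% interest in Clearview Energy Co.
Chain via Beacon Industries Corp. (R2): 85% × 47% = 39.95% of Clearview Energy Co.
Chain via Quarry Services GmbH (R2): 13% × 19% = 2.47% of Clearview Energy Co.
Direct interest in Clearview Energy Co: 5%.
Aggregating (R1): 39.95% + 2.47% + 5% = 47.42%.

47.42%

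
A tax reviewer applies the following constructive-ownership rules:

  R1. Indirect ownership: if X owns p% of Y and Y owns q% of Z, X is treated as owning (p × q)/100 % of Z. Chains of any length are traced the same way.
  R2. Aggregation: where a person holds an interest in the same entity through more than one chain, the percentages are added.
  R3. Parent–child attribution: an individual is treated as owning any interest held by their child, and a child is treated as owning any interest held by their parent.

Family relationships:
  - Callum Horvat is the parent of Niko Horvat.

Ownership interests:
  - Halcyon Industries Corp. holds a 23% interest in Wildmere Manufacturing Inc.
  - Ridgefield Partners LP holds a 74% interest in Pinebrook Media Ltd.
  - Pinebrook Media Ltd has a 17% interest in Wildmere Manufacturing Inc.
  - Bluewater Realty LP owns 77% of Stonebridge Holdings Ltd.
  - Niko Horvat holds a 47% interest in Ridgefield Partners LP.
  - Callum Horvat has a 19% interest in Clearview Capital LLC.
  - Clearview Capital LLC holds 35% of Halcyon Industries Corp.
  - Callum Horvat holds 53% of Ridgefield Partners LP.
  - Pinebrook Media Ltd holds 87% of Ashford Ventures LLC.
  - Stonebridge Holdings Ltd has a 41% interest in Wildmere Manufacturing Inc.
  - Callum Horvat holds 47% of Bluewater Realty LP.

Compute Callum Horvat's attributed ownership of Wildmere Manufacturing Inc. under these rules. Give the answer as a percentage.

By parent–child attribution (R3), Callum Horvat is treated as also owning Niko Horvat's interest in Ridgefield Partners LP, giving 53% + 47% = 100%.
Chain via Ridgefield Partners LP → Pinebrook Media Ltd (R1): 100% × 74% × 17% = 12.58% of Wildmere Manufacturing Inc.
Chain via Bluewater Realty LP → Stonebridge Holdings Ltd (R1): 47% × 77% × 41% = 14.8379% of Wildmere Manufacturing Inc.
Chain via Clearview Capital LLC → Halcyon Industries Corp. (R1): 19% × 35% × 23% = 1.5295% of Wildmere Manufacturing Inc.
Aggregating (R2): 12.58% + 14.8379% + 1.5295% = 28.9474%.

28.9474%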